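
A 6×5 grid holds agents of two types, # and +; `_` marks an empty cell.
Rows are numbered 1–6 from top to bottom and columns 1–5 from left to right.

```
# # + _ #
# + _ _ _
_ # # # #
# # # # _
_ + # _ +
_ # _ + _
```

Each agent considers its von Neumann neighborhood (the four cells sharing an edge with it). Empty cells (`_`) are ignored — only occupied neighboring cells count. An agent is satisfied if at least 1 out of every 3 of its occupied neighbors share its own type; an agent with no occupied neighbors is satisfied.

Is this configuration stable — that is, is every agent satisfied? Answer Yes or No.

No

Row 1: (1,1)# 2/2 ✓ · (1,2)# 1/3 ✓ · (1,3)+ 0/1 ✗ · (1,5)# 0/0 ✓
Row 2: (2,1)# 1/2 ✓ · (2,2)+ 0/3 ✗
Row 3: (3,2)# 2/3 ✓ · (3,3)# 3/3 ✓ · (3,4)# 3/3 ✓ · (3,5)# 1/1 ✓
Row 4: (4,1)# 1/1 ✓ · (4,2)# 3/4 ✓ · (4,3)# 4/4 ✓ · (4,4)# 2/2 ✓
Row 5: (5,2)+ 0/3 ✗ · (5,3)# 1/2 ✓ · (5,5)+ 0/0 ✓
Row 6: (6,2)# 0/1 ✗ · (6,4)+ 0/0 ✓
For instance (1,3) has only 0/1 same-type neighbors, below 1/3.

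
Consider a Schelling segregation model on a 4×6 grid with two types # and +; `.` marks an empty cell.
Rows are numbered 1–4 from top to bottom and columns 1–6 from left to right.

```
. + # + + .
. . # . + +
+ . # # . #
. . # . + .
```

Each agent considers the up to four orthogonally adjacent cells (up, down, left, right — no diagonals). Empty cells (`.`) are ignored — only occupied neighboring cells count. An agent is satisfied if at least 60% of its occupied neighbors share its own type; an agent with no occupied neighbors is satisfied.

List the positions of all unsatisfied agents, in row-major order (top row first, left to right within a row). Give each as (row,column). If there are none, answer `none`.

(1,2)+ 0/1 not
(1,3)# 1/3 not
(1,4)+ 1/2 not
(1,5)+ 2/2 satisfied
(2,3)# 2/2 satisfied
(2,5)+ 2/2 satisfied
(2,6)+ 1/2 not
(3,1)+ 0/0 satisfied
(3,3)# 3/3 satisfied
(3,4)# 1/1 satisfied
(3,6)# 0/1 not
(4,3)# 1/1 satisfied
(4,5)+ 0/0 satisfied

(1,2), (1,3), (1,4), (2,6), (3,6)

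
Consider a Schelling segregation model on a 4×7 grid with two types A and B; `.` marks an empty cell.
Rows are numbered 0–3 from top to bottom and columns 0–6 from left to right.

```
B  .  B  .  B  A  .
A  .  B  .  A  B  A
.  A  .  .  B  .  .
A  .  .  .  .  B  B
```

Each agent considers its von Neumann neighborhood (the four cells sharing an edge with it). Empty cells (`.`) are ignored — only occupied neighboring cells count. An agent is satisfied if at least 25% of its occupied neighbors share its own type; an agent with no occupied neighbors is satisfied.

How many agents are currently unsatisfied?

8

(0,0)B 0/1 not
(0,2)B 1/1 satisfied
(0,4)B 0/2 not
(0,5)A 0/2 not
(1,0)A 0/1 not
(1,2)B 1/1 satisfied
(1,4)A 0/3 not
(1,5)B 0/3 not
(1,6)A 0/1 not
(2,1)A 0/0 satisfied
(2,4)B 0/1 not
(3,0)A 0/0 satisfied
(3,5)B 1/1 satisfied
(3,6)B 1/1 satisfied
Unsatisfied: (0,0), (0,4), (0,5), (1,0), (1,4), (1,5), (1,6), (2,4) — 8 in total.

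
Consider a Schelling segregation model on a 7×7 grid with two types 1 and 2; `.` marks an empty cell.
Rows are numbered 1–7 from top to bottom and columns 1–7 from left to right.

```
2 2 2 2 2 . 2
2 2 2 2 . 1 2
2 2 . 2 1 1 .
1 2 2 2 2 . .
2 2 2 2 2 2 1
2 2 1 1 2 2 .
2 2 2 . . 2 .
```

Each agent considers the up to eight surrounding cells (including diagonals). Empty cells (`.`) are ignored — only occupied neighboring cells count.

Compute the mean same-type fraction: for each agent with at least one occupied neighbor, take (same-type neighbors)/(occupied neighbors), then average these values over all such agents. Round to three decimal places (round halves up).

0.726

Row 1: (1,1)2 3/3 · (1,2)2 5/5 · (1,3)2 5/5 · (1,4)2 4/4 · (1,5)2 2/3 · (1,7)2 1/2
Row 2: (2,1)2 5/5 · (2,2)2 7/7 · (2,3)2 7/7 · (2,4)2 5/6 · (2,6)1 2/5 · (2,7)2 1/3
Row 3: (3,1)2 4/5 · (3,2)2 6/7 · (3,4)2 5/6 · (3,5)1 2/6 · (3,6)1 2/4
Row 4: (4,1)1 0/5 · (4,2)2 6/7 · (4,3)2 7/7 · (4,4)2 6/7 · (4,5)2 5/7
Row 5: (5,1)2 4/5 · (5,2)2 6/8 · (5,3)2 6/8 · (5,4)2 6/8 · (5,5)2 6/7 · (5,6)2 4/5 · (5,7)1 0/2
Row 6: (6,1)2 5/5 · (6,2)2 7/8 · (6,3)1 1/7 · (6,4)1 1/6 · (6,5)2 5/6 · (6,6)2 4/5
Row 7: (7,1)2 3/3 · (7,2)2 4/5 · (7,3)2 2/4 · (7,6)2 2/2
Sum over 39 agents: 3/3 + 5/5 + 5/5 + 4/4 + 2/3 + 1/2 + 5/5 + 7/7 + 7/7 + 5/6 + 2/5 + 1/3 + 4/5 + 6/7 + 5/6 + 2/6 + 2/4 + 0/5 + 6/7 + 7/7 + 6/7 + 5/7 + 4/5 + 6/8 + 6/8 + 6/8 + 6/7 + 4/5 + 0/2 + 5/5 + 7/8 + 1/7 + 1/6 + 5/6 + 4/5 + 3/3 + 4/5 + 2/4 + 2/2 = 7927/280; mean = 7927/280 ÷ 39 = 7927/10920 = 0.725915… → 0.726.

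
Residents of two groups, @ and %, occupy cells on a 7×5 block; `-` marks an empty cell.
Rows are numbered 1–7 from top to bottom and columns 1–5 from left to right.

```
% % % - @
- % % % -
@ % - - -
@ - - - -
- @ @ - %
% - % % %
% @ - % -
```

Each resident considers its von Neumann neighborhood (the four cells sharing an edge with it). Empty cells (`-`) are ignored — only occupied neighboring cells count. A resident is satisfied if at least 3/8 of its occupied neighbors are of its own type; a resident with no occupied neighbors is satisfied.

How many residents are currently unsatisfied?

Row 1: (1,1)% 1/1 ok · (1,2)% 3/3 ok · (1,3)% 2/2 ok · (1,5)@ 0/0 ok
Row 2: (2,2)% 3/3 ok · (2,3)% 3/3 ok · (2,4)% 1/1 ok
Row 3: (3,1)@ 1/2 ok · (3,2)% 1/2 ok
Row 4: (4,1)@ 1/1 ok
Row 5: (5,2)@ 1/1 ok · (5,3)@ 1/2 ok · (5,5)% 1/1 ok
Row 6: (6,1)% 1/1 ok · (6,3)% 1/2 ok · (6,4)% 3/3 ok · (6,5)% 2/2 ok
Row 7: (7,1)% 1/2 ok · (7,2)@ 0/1 unhappy · (7,4)% 1/1 ok
Unsatisfied: (7,2) — 1 in total.

1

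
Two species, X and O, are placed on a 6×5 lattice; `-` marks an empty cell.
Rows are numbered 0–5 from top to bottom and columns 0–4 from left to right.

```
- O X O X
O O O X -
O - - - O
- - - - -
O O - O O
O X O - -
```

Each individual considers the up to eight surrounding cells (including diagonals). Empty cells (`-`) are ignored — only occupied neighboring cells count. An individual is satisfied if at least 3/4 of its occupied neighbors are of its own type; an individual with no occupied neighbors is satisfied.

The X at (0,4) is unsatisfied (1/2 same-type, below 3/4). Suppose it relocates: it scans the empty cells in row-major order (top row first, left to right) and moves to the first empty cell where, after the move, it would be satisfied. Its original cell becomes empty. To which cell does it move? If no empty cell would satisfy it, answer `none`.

none

Vacating (0,4). Empty cells in order:
  (0,0): 0/3 same-type → still unsatisfied.
  (1,4): 1/3 same-type → still unsatisfied.
  (2,1): 0/4 same-type → still unsatisfied.
  (2,2): 1/3 same-type → still unsatisfied.
  (2,3): 1/3 same-type → still unsatisfied.
  (3,0): 0/3 same-type → still unsatisfied.
  (3,1): 0/3 same-type → still unsatisfied.
  (3,2): 0/2 same-type → still unsatisfied.
  (3,3): 0/3 same-type → still unsatisfied.
  (3,4): 0/3 same-type → still unsatisfied.
  (4,2): 1/4 same-type → still unsatisfied.
  (5,3): 0/3 same-type → still unsatisfied.
  (5,4): 0/2 same-type → still unsatisfied.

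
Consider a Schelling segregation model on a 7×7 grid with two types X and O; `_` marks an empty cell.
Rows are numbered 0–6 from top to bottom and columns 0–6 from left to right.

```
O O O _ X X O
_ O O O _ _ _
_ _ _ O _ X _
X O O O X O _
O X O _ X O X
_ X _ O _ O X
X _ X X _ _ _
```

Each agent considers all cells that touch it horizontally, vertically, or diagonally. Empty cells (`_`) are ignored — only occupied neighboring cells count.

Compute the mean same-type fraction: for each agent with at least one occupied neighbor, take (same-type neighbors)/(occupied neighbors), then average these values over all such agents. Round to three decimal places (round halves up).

0.551

Row 0: (0,0)O 2/2 · (0,1)O 4/4 · (0,2)O 4/4 · (0,4)X 1/2 · (0,5)X 1/2 · (0,6)O 0/1
Row 1: (1,1)O 4/4 · (1,2)O 5/5 · (1,3)O 3/4
Row 2: (2,3)O 4/5 · (2,5)X 1/2
Row 3: (3,0)X 1/3 · (3,1)O 3/5 · (3,2)O 4/5 · (3,3)O 3/5 · (3,4)X 2/6 · (3,5)O 1/5
Row 4: (4,0)O 1/4 · (4,1)X 2/6 · (4,2)O 4/6 · (4,4)X 1/6 · (4,5)O 2/6 · (4,6)X 1/4
Row 5: (5,1)X 3/5 · (5,3)O 1/4 · (5,5)O 1/4 · (5,6)X 1/3
Row 6: (6,0)X 1/1 · (6,2)X 2/3 · (6,3)X 1/2
Sum over 30 agents: 2/2 + 4/4 + 4/4 + 1/2 + 1/2 + 0/1 + 4/4 + 5/5 + 3/4 + 4/5 + 1/2 + 1/3 + 3/5 + 4/5 + 3/5 + 2/6 + 1/5 + 1/4 + 2/6 + 4/6 + 1/6 + 2/6 + 1/4 + 3/5 + 1/4 + 1/4 + 1/3 + 1/1 + 2/3 + 1/2 = 991/60; mean = 991/60 ÷ 30 = 991/1800 = 0.550555… → 0.551.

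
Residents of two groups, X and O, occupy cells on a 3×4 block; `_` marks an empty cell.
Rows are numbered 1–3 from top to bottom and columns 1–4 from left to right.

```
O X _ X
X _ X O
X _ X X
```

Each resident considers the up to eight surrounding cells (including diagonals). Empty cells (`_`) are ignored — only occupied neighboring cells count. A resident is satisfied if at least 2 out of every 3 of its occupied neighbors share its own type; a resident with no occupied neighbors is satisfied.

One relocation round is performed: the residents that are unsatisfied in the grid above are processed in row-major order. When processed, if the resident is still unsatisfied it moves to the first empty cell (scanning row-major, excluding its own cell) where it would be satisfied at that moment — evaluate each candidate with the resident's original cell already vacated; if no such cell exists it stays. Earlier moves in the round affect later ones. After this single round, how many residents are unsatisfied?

Initially unsatisfied (in order): (1,1), (1,4), (2,4).
  (1,1): no empty cell satisfies it; stays.
  (1,4) → (1,3).
  (2,4): no empty cell satisfies it; stays.
Resulting grid:
O X X _
X _ X O
X _ X X
Unsatisfied now: (1,1), (2,4).

2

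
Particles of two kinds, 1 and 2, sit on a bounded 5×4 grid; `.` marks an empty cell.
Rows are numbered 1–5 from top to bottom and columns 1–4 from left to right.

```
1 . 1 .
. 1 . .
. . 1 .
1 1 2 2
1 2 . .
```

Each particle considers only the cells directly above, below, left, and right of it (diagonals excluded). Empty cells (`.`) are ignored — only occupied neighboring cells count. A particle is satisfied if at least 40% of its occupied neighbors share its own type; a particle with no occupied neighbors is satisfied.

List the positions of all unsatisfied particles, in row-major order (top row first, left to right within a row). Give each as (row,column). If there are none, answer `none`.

(3,3), (4,2), (4,3), (5,2)

Row 1: (1,1)1 0/0 ✓ · (1,3)1 0/0 ✓
Row 2: (2,2)1 0/0 ✓
Row 3: (3,3)1 0/1 ✗
Row 4: (4,1)1 2/2 ✓ · (4,2)1 1/3 ✗ · (4,3)2 1/3 ✗ · (4,4)2 1/1 ✓
Row 5: (5,1)1 1/2 ✓ · (5,2)2 0/2 ✗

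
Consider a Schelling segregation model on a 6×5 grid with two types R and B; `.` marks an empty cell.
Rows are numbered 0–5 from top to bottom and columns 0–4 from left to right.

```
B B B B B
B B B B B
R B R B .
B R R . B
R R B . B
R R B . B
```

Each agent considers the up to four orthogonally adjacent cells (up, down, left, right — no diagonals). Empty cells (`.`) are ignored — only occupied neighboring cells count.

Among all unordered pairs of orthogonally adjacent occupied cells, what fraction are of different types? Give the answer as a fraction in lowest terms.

12/37

Scan each occupied cell's neighbors to the right and below so each pair is counted once.
Row 0: B(0,0)–B(0,1)= B(0,0)–B(1,0)= B(0,1)–B(0,2)= B(0,1)–B(1,1)= B(0,2)–B(0,3)= B(0,2)–B(1,2)= B(0,3)–B(0,4)= B(0,3)–B(1,3)= B(0,4)–B(1,4)=  → 0/9 unlike.
Row 1: B(1,0)–B(1,1)= B(1,0)–R(2,0)≠ B(1,1)–B(1,2)= B(1,1)–B(2,1)= B(1,2)–B(1,3)= B(1,2)–R(2,2)≠ B(1,3)–B(1,4)= B(1,3)–B(2,3)=  → 2/8 unlike.
Row 2: R(2,0)–B(2,1)≠ R(2,0)–B(3,0)≠ B(2,1)–R(2,2)≠ B(2,1)–R(3,1)≠ R(2,2)–B(2,3)≠ R(2,2)–R(3,2)=  → 5/6 unlike.
Row 3: B(3,0)–R(3,1)≠ B(3,0)–R(4,0)≠ R(3,1)–R(3,2)= R(3,1)–R(4,1)= R(3,2)–B(4,2)≠ B(3,4)–B(4,4)=  → 3/6 unlike.
Row 4: R(4,0)–R(4,1)= R(4,0)–R(5,0)= R(4,1)–B(4,2)≠ R(4,1)–R(5,1)= B(4,2)–B(5,2)= B(4,4)–B(5,4)=  → 1/6 unlike.
Row 5: R(5,0)–R(5,1)= R(5,1)–B(5,2)≠  → 1/2 unlike.
Total adjacent occupied pairs: 37; unlike-type pairs: 12.
12/37 is already in lowest terms.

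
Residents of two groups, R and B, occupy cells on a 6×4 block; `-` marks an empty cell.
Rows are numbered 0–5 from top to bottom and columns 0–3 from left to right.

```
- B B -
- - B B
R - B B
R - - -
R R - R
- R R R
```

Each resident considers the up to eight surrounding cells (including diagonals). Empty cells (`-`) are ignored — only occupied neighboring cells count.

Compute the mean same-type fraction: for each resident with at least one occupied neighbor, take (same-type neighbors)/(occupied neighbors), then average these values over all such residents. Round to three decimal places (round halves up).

1.000

Row 0: (0,1)B 2/2 · (0,2)B 3/3
Row 1: (1,2)B 5/5 · (1,3)B 4/4
Row 2: (2,0)R 1/1 · (2,2)B 3/3 · (2,3)B 3/3
Row 3: (3,0)R 3/3
Row 4: (4,0)R 3/3 · (4,1)R 4/4 · (4,3)R 2/2
Row 5: (5,1)R 3/3 · (5,2)R 4/4 · (5,3)R 2/2
Sum over 14 residents: 2/2 + 3/3 + 5/5 + 4/4 + 1/1 + 3/3 + 3/3 + 3/3 + 3/3 + 4/4 + 2/2 + 3/3 + 4/4 + 2/2 = 14; mean = 14 ÷ 14 = 1 = 1.0 → 1.000.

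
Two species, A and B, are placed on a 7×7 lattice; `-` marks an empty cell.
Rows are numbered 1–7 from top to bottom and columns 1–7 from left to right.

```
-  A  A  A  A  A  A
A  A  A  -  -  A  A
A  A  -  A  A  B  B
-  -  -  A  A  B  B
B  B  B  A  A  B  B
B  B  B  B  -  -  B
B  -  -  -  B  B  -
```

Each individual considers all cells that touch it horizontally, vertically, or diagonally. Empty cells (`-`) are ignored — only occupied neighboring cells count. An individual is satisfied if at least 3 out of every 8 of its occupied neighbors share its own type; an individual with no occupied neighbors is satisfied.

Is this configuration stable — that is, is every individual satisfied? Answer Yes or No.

Yes

(1,2)A 4/4 ok
(1,3)A 4/4 ok
(1,4)A 3/3 ok
(1,5)A 3/3 ok
(1,6)A 4/4 ok
(1,7)A 3/3 ok
(2,1)A 4/4 ok
(2,2)A 6/6 ok
(2,3)A 6/6 ok
(2,6)A 5/7 ok
(2,7)A 3/5 ok
(3,1)A 3/3 ok
(3,2)A 4/4 ok
(3,4)A 4/4 ok
(3,5)A 4/6 ok
(3,6)B 3/7 ok
(3,7)B 3/5 ok
(4,4)A 5/6 ok
(4,5)A 5/8 ok
(4,6)B 5/8 ok
(4,7)B 5/5 ok
(5,1)B 3/3 ok
(5,2)B 5/5 ok
(5,3)B 4/6 ok
(5,4)A 3/6 ok
(5,5)A 3/6 ok
(5,6)B 4/6 ok
(5,7)B 4/4 ok
(6,1)B 4/4 ok
(6,2)B 6/6 ok
(6,3)B 4/5 ok
(6,4)B 3/5 ok
(6,7)B 3/3 ok
(7,1)B 2/2 ok
(7,5)B 2/2 ok
(7,6)B 2/2 ok
All meet the threshold, so the configuration is stable.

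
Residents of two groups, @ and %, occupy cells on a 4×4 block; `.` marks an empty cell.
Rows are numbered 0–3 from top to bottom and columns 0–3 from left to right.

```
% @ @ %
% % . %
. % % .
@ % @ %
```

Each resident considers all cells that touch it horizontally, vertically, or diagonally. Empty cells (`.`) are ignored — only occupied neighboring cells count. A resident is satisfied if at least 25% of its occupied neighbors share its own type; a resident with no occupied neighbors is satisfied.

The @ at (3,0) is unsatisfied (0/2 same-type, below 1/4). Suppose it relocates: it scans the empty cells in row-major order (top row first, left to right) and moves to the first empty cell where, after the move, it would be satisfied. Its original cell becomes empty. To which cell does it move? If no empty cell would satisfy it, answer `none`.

Vacating (3,0). Empty cells in order:
  (1,2): 2/7 same-type → satisfied — stop here.

(1,2)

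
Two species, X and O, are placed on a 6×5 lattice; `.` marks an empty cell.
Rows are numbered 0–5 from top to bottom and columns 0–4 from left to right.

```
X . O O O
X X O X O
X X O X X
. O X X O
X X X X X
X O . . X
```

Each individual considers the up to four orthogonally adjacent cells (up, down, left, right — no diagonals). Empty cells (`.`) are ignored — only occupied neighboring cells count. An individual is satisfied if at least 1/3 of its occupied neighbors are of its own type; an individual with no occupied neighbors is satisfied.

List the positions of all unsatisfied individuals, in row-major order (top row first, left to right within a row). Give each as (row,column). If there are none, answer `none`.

(0,0)X 1/1 ✓
(0,2)O 2/2 ✓
(0,3)O 2/3 ✓
(0,4)O 2/2 ✓
(1,0)X 3/3 ✓
(1,1)X 2/3 ✓
(1,2)O 2/4 ✓
(1,3)X 1/4 ✗
(1,4)O 1/3 ✓
(2,0)X 2/2 ✓
(2,1)X 2/4 ✓
(2,2)O 1/4 ✗
(2,3)X 3/4 ✓
(2,4)X 1/3 ✓
(3,1)O 0/3 ✗
(3,2)X 2/4 ✓
(3,3)X 3/4 ✓
(3,4)O 0/3 ✗
(4,0)X 2/2 ✓
(4,1)X 2/4 ✓
(4,2)X 3/3 ✓
(4,3)X 3/3 ✓
(4,4)X 2/3 ✓
(5,0)X 1/2 ✓
(5,1)O 0/2 ✗
(5,4)X 1/1 ✓

(1,3), (2,2), (3,1), (3,4), (5,1)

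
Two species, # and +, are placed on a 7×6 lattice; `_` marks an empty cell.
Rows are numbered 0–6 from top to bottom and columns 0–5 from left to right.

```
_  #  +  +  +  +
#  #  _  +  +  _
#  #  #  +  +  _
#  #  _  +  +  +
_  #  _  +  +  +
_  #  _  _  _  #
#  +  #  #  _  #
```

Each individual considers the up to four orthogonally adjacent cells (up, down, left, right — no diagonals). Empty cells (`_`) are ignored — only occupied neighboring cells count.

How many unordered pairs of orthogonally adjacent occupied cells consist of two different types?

Scan each occupied cell's neighbors to the right and below so each pair is counted once.
Row 0: #(0,1)–+(0,2)≠ #(0,1)–#(1,1)= +(0,2)–+(0,3)= +(0,3)–+(0,4)= +(0,3)–+(1,3)= +(0,4)–+(0,5)= +(0,4)–+(1,4)=  → 1/7 unlike.
Row 1: #(1,0)–#(1,1)= #(1,0)–#(2,0)= #(1,1)–#(2,1)= +(1,3)–+(1,4)= +(1,3)–+(2,3)= +(1,4)–+(2,4)=  → 0/6 unlike.
Row 2: #(2,0)–#(2,1)= #(2,0)–#(3,0)= #(2,1)–#(2,2)= #(2,1)–#(3,1)= #(2,2)–+(2,3)≠ +(2,3)–+(2,4)= +(2,3)–+(3,3)= +(2,4)–+(3,4)=  → 1/8 unlike.
Row 3: #(3,0)–#(3,1)= #(3,1)–#(4,1)= +(3,3)–+(3,4)= +(3,3)–+(4,3)= +(3,4)–+(3,5)= +(3,4)–+(4,4)= +(3,5)–+(4,5)=  → 0/7 unlike.
Row 4: #(4,1)–#(5,1)= +(4,3)–+(4,4)= +(4,4)–+(4,5)= +(4,5)–#(5,5)≠  → 1/4 unlike.
Row 5: #(5,1)–+(6,1)≠ #(5,5)–#(6,5)=  → 1/2 unlike.
Row 6: #(6,0)–+(6,1)≠ +(6,1)–#(6,2)≠ #(6,2)–#(6,3)=  → 2/3 unlike.
Total adjacent occupied pairs: 37; unlike-type pairs: 6.

6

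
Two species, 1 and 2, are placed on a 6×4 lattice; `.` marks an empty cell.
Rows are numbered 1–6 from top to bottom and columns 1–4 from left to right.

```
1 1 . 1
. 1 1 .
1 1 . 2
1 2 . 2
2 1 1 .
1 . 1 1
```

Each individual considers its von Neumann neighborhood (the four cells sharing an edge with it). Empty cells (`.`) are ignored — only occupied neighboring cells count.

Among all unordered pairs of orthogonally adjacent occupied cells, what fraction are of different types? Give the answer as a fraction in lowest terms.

Scan each occupied cell's neighbors to the right and below so each pair is counted once.
Row 1: 1(1,1)–1(1,2)= 1(1,2)–1(2,2)=  → 0/2 unlike.
Row 2: 1(2,2)–1(2,3)= 1(2,2)–1(3,2)=  → 0/2 unlike.
Row 3: 1(3,1)–1(3,2)= 1(3,1)–1(4,1)= 1(3,2)–2(4,2)≠ 2(3,4)–2(4,4)=  → 1/4 unlike.
Row 4: 1(4,1)–2(4,2)≠ 1(4,1)–2(5,1)≠ 2(4,2)–1(5,2)≠  → 3/3 unlike.
Row 5: 2(5,1)–1(5,2)≠ 2(5,1)–1(6,1)≠ 1(5,2)–1(5,3)= 1(5,3)–1(6,3)=  → 2/4 unlike.
Row 6: 1(6,3)–1(6,4)=  → 0/1 unlike.
Total adjacent occupied pairs: 16; unlike-type pairs: 6.
6/16 reduces to 3/8.

3/8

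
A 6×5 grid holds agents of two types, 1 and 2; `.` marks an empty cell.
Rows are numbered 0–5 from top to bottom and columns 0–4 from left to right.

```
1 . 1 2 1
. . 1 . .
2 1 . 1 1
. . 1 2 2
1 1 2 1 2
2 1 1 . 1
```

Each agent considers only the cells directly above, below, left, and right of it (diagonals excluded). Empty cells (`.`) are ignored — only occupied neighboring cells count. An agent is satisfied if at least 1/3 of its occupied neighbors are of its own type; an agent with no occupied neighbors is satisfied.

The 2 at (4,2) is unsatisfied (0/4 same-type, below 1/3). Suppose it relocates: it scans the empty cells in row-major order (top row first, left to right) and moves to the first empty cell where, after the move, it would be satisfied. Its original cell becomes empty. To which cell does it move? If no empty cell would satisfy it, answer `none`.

Vacating (4,2). Empty cells in order:
  (0,1): 0/2 same-type → still unsatisfied.
  (1,0): 1/2 same-type → satisfied — stop here.

(1,0)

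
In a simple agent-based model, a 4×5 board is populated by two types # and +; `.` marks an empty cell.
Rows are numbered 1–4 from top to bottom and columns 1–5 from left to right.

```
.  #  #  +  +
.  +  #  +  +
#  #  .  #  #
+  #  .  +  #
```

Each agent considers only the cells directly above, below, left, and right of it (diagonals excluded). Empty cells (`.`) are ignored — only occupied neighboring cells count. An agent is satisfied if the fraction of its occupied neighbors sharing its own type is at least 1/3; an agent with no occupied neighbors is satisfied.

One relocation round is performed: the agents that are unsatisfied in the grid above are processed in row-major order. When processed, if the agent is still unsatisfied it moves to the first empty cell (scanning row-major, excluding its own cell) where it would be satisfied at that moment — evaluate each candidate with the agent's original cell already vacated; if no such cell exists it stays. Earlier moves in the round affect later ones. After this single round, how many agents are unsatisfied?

Initially unsatisfied (in order): (2,2), (4,1), (4,4).
  (2,2) → (4,3).
  (4,1): no empty cell satisfies it; stays.
  (4,4): now satisfied by earlier moves; stays.
Resulting grid:
. # # + +
. . # + +
# # . # #
+ # + + #
Unsatisfied now: (4,1).

1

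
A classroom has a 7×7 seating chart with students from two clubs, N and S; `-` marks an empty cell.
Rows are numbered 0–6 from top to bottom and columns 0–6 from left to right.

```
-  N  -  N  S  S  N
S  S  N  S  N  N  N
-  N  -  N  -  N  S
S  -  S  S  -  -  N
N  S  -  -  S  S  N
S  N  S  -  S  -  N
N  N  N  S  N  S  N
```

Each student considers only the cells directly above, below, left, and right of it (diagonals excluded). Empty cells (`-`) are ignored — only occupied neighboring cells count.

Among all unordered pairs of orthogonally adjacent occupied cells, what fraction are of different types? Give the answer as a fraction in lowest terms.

29/44

Scan each occupied cell's neighbors to the right and below so each pair is counted once.
From row 0: 6 unlike of 8 pairs (running 6/8).
From row 1: 6 unlike of 10 pairs (running 12/18).
From row 2: 3 unlike of 3 pairs (running 15/21).
From row 3: 1 unlike of 3 pairs (running 16/24).
From row 4: 4 unlike of 7 pairs (running 20/31).
From row 5: 5 unlike of 7 pairs (running 25/38).
From row 6: 4 unlike of 6 pairs (running 29/44).
Total adjacent occupied pairs: 44; unlike-type pairs: 29.
29/44 is already in lowest terms.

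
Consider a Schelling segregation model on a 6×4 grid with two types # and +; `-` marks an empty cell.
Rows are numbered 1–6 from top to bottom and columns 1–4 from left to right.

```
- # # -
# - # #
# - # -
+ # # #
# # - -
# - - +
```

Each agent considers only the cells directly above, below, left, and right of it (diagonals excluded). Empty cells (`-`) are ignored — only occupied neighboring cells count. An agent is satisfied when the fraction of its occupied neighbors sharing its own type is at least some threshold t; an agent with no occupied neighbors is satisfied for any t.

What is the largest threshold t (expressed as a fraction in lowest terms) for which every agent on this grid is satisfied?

0/1

Row 1: (1,2)# 1/1 · (1,3)# 2/2
Row 2: (2,1)# 1/1 · (2,3)# 3/3 · (2,4)# 1/1
Row 3: (3,1)# 1/2 · (3,3)# 2/2
Row 4: (4,1)+ 0/3 · (4,2)# 2/3 · (4,3)# 3/3 · (4,4)# 1/1
Row 5: (5,1)# 2/3 · (5,2)# 2/2
Row 6: (6,1)# 1/1 · (6,4)+ — no occupied neighbors
The smallest same-type fraction is 0/3 at (4,1), which reduces to 0/1. Any threshold above that leaves this agent unsatisfied.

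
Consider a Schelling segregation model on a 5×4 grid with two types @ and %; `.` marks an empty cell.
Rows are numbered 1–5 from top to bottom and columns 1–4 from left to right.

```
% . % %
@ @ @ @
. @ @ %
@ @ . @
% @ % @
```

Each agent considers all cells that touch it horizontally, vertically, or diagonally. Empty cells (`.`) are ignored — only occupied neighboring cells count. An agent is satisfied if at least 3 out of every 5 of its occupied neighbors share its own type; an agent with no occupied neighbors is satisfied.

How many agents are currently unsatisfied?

11

(1,1)% 0/2 ✗
(1,3)% 1/4 ✗
(1,4)% 1/3 ✗
(2,1)@ 2/3 ✓
(2,2)@ 4/6 ✓
(2,3)@ 4/7 ✗
(2,4)@ 2/5 ✗
(3,2)@ 6/6 ✓
(3,3)@ 6/7 ✓
(3,4)% 0/4 ✗
(4,1)@ 3/4 ✓
(4,2)@ 4/6 ✓
(4,4)@ 2/4 ✗
(5,1)% 0/3 ✗
(5,2)@ 2/4 ✗
(5,3)% 0/4 ✗
(5,4)@ 1/2 ✗
Unsatisfied: (1,1), (1,3), (1,4), (2,3), (2,4), (3,4), (4,4), (5,1), (5,2), (5,3), (5,4) — 11 in total.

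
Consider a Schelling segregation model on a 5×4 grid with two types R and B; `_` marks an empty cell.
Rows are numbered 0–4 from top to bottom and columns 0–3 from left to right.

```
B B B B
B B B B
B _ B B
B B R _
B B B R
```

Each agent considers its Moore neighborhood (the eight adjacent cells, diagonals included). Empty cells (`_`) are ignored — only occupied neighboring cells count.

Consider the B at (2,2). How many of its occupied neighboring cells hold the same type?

5

Occupied neighbors of (2,2): (1,1)=B, (1,2)=B, (1,3)=B, (2,3)=B, (3,1)=B, (3,2)=R.
Same type (B): 5 of 6.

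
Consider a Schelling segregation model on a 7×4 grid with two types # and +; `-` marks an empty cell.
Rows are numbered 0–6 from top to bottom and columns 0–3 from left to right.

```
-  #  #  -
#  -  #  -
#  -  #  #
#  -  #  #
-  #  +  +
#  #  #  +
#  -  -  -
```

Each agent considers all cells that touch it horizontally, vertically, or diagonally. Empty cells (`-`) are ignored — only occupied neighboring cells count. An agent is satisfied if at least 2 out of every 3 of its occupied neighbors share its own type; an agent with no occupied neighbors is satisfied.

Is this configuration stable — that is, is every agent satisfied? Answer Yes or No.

No

Row 0: (0,1)# 3/3 satisfied · (0,2)# 2/2 satisfied
Row 1: (1,0)# 2/2 satisfied · (1,2)# 4/4 satisfied
Row 2: (2,0)# 2/2 satisfied · (2,2)# 4/4 satisfied · (2,3)# 4/4 satisfied
Row 3: (3,0)# 2/2 satisfied · (3,2)# 4/6 satisfied · (3,3)# 3/5 not
Row 4: (4,1)# 5/6 satisfied · (4,2)+ 2/7 not · (4,3)+ 2/5 not
Row 5: (5,0)# 3/3 satisfied · (5,1)# 4/5 satisfied · (5,2)# 2/5 not · (5,3)+ 2/3 satisfied
Row 6: (6,0)# 2/2 satisfied
For instance (3,3) has only 3/5 same-type neighbors, below 2/3.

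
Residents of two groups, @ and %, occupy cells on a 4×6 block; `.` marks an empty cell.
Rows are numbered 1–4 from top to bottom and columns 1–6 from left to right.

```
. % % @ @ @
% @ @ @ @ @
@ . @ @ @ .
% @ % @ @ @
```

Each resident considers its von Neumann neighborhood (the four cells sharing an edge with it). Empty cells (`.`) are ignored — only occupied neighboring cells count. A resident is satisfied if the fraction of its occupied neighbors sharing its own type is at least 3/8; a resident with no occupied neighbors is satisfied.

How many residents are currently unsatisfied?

7

(1,2)% 1/2 ✓
(1,3)% 1/3 ✗
(1,4)@ 2/3 ✓
(1,5)@ 3/3 ✓
(1,6)@ 2/2 ✓
(2,1)% 0/2 ✗
(2,2)@ 1/3 ✗
(2,3)@ 3/4 ✓
(2,4)@ 4/4 ✓
(2,5)@ 4/4 ✓
(2,6)@ 2/2 ✓
(3,1)@ 0/2 ✗
(3,3)@ 2/3 ✓
(3,4)@ 4/4 ✓
(3,5)@ 3/3 ✓
(4,1)% 0/2 ✗
(4,2)@ 0/2 ✗
(4,3)% 0/3 ✗
(4,4)@ 2/3 ✓
(4,5)@ 3/3 ✓
(4,6)@ 1/1 ✓
Unsatisfied: (1,3), (2,1), (2,2), (3,1), (4,1), (4,2), (4,3) — 7 in total.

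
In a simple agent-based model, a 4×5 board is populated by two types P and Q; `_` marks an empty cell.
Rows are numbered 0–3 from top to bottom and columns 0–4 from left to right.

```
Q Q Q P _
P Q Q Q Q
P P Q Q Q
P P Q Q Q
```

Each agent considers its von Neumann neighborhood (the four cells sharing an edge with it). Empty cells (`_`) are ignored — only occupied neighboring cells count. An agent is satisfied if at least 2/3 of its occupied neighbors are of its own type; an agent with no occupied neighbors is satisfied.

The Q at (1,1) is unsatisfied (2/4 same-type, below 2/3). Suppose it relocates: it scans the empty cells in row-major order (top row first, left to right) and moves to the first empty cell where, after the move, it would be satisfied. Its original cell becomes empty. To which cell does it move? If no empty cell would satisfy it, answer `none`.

Vacating (1,1). Empty cells in order:
  (0,4): 1/2 same-type → still unsatisfied.

none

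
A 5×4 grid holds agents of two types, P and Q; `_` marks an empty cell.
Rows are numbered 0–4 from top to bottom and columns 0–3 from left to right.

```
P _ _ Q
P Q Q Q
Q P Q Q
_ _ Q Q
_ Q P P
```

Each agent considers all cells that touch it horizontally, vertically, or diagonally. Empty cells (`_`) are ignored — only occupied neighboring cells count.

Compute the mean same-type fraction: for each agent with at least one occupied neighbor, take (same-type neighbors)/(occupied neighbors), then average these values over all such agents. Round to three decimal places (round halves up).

0.596

(0,0)P 1/2
(0,3)Q 2/2
(1,0)P 2/4
(1,1)Q 3/6
(1,2)Q 5/6
(1,3)Q 4/4
(2,0)Q 1/3
(2,1)P 1/6
(2,2)Q 6/7
(2,3)Q 5/5
(3,2)Q 4/7
(3,3)Q 3/5
(4,1)Q 1/2
(4,2)P 1/4
(4,3)P 1/3
Sum over 15 agents: 1/2 + 2/2 + 2/4 + 3/6 + 5/6 + 4/4 + 1/3 + 1/6 + 6/7 + 5/5 + 4/7 + 3/5 + 1/2 + 1/4 + 1/3 = 3757/420; mean = 3757/420 ÷ 15 = 3757/6300 = 0.596349… → 0.596.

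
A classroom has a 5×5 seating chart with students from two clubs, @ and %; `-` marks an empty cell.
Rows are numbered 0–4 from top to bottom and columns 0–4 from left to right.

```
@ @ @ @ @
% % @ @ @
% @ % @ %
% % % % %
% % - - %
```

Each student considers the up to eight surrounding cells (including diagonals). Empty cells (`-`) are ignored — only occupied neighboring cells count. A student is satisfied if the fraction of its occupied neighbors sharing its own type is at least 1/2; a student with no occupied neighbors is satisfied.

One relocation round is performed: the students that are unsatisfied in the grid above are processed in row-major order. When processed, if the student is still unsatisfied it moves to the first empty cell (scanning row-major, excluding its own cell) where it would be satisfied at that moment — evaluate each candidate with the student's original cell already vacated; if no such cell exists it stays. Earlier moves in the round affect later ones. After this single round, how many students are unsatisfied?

Initially unsatisfied (in order): (0,0), (1,0), (1,1), (2,1), (2,3), (2,4).
  (0,0): no empty cell satisfies it; stays.
  (1,0) → (4,2).
  (1,1) → (4,3).
  (2,1) → (1,0).
  (2,3) → (1,1).
  (2,4): now satisfied by earlier moves; stays.
Resulting grid:
@ @ @ @ @
@ @ @ @ @
% - % - %
% % % % %
% % % % %
All satisfied now.

0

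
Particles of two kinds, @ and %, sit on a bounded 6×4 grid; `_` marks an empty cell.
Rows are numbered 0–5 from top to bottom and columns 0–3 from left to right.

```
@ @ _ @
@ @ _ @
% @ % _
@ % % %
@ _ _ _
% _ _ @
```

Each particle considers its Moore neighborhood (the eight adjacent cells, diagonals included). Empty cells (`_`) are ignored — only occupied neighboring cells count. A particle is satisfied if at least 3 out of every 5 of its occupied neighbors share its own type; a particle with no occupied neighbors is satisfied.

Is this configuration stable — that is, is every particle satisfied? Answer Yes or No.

No

Row 0: (0,0)@ 3/3 ok · (0,1)@ 3/3 ok · (0,3)@ 1/1 ok
Row 1: (1,0)@ 4/5 ok · (1,1)@ 4/6 ok · (1,3)@ 1/2 unhappy
Row 2: (2,0)% 1/5 unhappy · (2,1)@ 3/7 unhappy · (2,2)% 3/6 unhappy
Row 3: (3,0)@ 2/4 unhappy · (3,1)% 3/6 unhappy · (3,2)% 3/4 ok · (3,3)% 2/2 ok
Row 4: (4,0)@ 1/3 unhappy
Row 5: (5,0)% 0/1 unhappy · (5,3)@ 0/0 ok
For instance (1,3) has only 1/2 same-type neighbors, below 3/5.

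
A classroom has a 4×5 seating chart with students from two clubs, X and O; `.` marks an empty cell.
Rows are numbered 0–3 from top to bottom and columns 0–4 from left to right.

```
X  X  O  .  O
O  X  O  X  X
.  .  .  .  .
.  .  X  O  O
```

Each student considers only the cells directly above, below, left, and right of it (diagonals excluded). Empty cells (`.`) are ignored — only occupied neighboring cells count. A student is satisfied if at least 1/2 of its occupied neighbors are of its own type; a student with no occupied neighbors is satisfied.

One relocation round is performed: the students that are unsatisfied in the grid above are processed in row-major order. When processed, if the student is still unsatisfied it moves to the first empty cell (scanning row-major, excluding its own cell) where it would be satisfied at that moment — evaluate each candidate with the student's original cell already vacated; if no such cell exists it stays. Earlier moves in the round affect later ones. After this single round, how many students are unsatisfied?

Initially unsatisfied (in order): (0,4), (1,0), (1,1), (1,2), (3,2).
  (0,4) → (0,3).
  (1,0) → (0,4).
  (1,1): now satisfied by earlier moves; stays.
  (1,2) → (2,0).
  (3,2) → (1,0).
Resulting grid:
X X O O O
X X . X X
O . . . .
. . . O O
Unsatisfied now: (2,0).

1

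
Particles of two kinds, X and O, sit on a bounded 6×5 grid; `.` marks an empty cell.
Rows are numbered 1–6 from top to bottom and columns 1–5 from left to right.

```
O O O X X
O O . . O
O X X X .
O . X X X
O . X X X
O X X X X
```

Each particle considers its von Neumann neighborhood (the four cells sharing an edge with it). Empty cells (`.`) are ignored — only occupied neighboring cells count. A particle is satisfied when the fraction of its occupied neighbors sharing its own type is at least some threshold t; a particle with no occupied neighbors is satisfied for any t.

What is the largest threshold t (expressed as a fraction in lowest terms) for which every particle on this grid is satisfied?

0/1

(1,1)O 2/2
(1,2)O 3/3
(1,3)O 1/2
(1,4)X 1/2
(1,5)X 1/2
(2,1)O 3/3
(2,2)O 2/3
(2,5)O 0/1
(3,1)O 2/3
(3,2)X 1/3
(3,3)X 3/3
(3,4)X 2/2
(4,1)O 2/2
(4,3)X 3/3
(4,4)X 4/4
(4,5)X 2/2
(5,1)O 2/2
(5,3)X 3/3
(5,4)X 4/4
(5,5)X 3/3
(6,1)O 1/2
(6,2)X 1/2
(6,3)X 3/3
(6,4)X 3/3
(6,5)X 2/2
The smallest same-type fraction is 0/1 at (2,5), which reduces to 0/1. Any threshold above that leaves this particle unsatisfied.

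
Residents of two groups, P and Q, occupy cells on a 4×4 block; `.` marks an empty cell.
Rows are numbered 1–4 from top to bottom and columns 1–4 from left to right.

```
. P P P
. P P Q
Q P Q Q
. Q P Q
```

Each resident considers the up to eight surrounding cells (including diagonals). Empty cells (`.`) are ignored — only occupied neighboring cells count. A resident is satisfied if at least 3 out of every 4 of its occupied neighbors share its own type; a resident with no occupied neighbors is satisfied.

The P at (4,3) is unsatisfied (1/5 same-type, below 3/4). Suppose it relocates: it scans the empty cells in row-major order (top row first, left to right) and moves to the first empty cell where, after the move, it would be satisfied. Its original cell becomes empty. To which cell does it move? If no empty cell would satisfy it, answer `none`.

(1,1)

Vacating (4,3). Empty cells in order:
  (1,1): 2/2 same-type → satisfied — stop here.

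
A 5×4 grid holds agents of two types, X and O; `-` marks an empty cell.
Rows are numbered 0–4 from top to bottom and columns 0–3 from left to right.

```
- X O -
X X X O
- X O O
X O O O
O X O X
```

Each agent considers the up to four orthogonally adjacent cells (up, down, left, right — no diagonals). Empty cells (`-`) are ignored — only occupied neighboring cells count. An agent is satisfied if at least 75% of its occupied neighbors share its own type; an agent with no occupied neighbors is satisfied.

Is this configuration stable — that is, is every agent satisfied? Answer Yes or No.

No

(0,1)X 1/2 unhappy
(0,2)O 0/2 unhappy
(1,0)X 1/1 ok
(1,1)X 4/4 ok
(1,2)X 1/4 unhappy
(1,3)O 1/2 unhappy
(2,1)X 1/3 unhappy
(2,2)O 2/4 unhappy
(2,3)O 3/3 ok
(3,0)X 0/2 unhappy
(3,1)O 1/4 unhappy
(3,2)O 4/4 ok
(3,3)O 2/3 unhappy
(4,0)O 0/2 unhappy
(4,1)X 0/3 unhappy
(4,2)O 1/3 unhappy
(4,3)X 0/2 unhappy
For instance (0,1) has only 1/2 same-type neighbors, below 3/4.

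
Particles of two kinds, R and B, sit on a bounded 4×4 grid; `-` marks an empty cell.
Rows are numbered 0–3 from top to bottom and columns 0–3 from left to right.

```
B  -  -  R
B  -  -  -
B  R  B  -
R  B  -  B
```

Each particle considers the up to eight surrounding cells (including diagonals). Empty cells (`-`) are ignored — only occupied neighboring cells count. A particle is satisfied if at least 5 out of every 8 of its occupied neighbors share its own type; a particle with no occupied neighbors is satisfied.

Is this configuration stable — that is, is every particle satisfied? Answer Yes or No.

Row 0: (0,0)B 1/1 ✓ · (0,3)R 0/0 ✓
Row 1: (1,0)B 2/3 ✓
Row 2: (2,0)B 2/4 ✗ · (2,1)R 1/5 ✗ · (2,2)B 2/3 ✓
Row 3: (3,0)R 1/3 ✗ · (3,1)B 2/4 ✗ · (3,3)B 1/1 ✓
For instance (2,0) has only 2/4 same-type neighbors, below 5/8.

No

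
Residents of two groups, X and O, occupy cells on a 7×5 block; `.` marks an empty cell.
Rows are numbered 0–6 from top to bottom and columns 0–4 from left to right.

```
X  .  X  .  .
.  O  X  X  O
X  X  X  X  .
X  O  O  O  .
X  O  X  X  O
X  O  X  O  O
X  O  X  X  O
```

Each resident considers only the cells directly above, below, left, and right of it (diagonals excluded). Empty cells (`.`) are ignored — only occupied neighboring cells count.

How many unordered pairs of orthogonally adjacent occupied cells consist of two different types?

Scan each occupied cell's neighbors to the right and below so each pair is counted once.
Row 0: X(0,2)–X(1,2)=  → 0/1 unlike.
Row 1: O(1,1)–X(1,2)≠ O(1,1)–X(2,1)≠ X(1,2)–X(1,3)= X(1,2)–X(2,2)= X(1,3)–O(1,4)≠ X(1,3)–X(2,3)=  → 3/6 unlike.
Row 2: X(2,0)–X(2,1)= X(2,0)–X(3,0)= X(2,1)–X(2,2)= X(2,1)–O(3,1)≠ X(2,2)–X(2,3)= X(2,2)–O(3,2)≠ X(2,3)–O(3,3)≠  → 3/7 unlike.
Row 3: X(3,0)–O(3,1)≠ X(3,0)–X(4,0)= O(3,1)–O(3,2)= O(3,1)–O(4,1)= O(3,2)–O(3,3)= O(3,2)–X(4,2)≠ O(3,3)–X(4,3)≠  → 3/7 unlike.
Row 4: X(4,0)–O(4,1)≠ X(4,0)–X(5,0)= O(4,1)–X(4,2)≠ O(4,1)–O(5,1)= X(4,2)–X(4,3)= X(4,2)–X(5,2)= X(4,3)–O(4,4)≠ X(4,3)–O(5,3)≠ O(4,4)–O(5,4)=  → 4/9 unlike.
Row 5: X(5,0)–O(5,1)≠ X(5,0)–X(6,0)= O(5,1)–X(5,2)≠ O(5,1)–O(6,1)= X(5,2)–O(5,3)≠ X(5,2)–X(6,2)= O(5,3)–O(5,4)= O(5,3)–X(6,3)≠ O(5,4)–O(6,4)=  → 4/9 unlike.
Row 6: X(6,0)–O(6,1)≠ O(6,1)–X(6,2)≠ X(6,2)–X(6,3)= X(6,3)–O(6,4)≠  → 3/4 unlike.
Total adjacent occupied pairs: 43; unlike-type pairs: 20.

20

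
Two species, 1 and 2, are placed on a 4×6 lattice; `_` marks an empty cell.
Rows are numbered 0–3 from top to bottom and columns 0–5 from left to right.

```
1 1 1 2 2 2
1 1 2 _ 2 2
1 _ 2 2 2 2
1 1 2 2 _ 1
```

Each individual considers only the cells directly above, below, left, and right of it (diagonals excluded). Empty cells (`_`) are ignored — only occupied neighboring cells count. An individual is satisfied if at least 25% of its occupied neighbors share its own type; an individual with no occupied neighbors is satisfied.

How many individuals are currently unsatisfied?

1

(0,0)1 2/2 satisfied
(0,1)1 3/3 satisfied
(0,2)1 1/3 satisfied
(0,3)2 1/2 satisfied
(0,4)2 3/3 satisfied
(0,5)2 2/2 satisfied
(1,0)1 3/3 satisfied
(1,1)1 2/3 satisfied
(1,2)2 1/3 satisfied
(1,4)2 3/3 satisfied
(1,5)2 3/3 satisfied
(2,0)1 2/2 satisfied
(2,2)2 3/3 satisfied
(2,3)2 3/3 satisfied
(2,4)2 3/3 satisfied
(2,5)2 2/3 satisfied
(3,0)1 2/2 satisfied
(3,1)1 1/2 satisfied
(3,2)2 2/3 satisfied
(3,3)2 2/2 satisfied
(3,5)1 0/1 not
Unsatisfied: (3,5) — 1 in total.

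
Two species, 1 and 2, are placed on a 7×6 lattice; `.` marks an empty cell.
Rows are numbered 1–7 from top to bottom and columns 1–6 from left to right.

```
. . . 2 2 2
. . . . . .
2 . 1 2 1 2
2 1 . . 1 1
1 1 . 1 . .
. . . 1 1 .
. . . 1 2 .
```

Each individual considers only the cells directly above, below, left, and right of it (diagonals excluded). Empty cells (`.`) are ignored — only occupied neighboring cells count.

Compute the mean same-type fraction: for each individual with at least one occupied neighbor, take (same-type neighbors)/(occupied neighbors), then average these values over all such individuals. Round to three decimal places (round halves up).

Row 1: (1,4)2 1/1 · (1,5)2 2/2 · (1,6)2 1/1
Row 3: (3,1)2 1/1 · (3,3)1 0/1 · (3,4)2 0/2 · (3,5)1 1/3 · (3,6)2 0/2
Row 4: (4,1)2 1/3 · (4,2)1 1/2 · (4,5)1 2/2 · (4,6)1 1/2
Row 5: (5,1)1 1/2 · (5,2)1 2/2 · (5,4)1 1/1
Row 6: (6,4)1 3/3 · (6,5)1 1/2
Row 7: (7,4)1 1/2 · (7,5)2 0/2
Sum over 19 individuals: 1/1 + 2/2 + 1/1 + 1/1 + 0/1 + 0/2 + 1/3 + 0/2 + 1/3 + 1/2 + 2/2 + 1/2 + 1/2 + 2/2 + 1/1 + 3/3 + 1/2 + 1/2 + 0/2 = 67/6; mean = 67/6 ÷ 19 = 67/114 = 0.587719… → 0.588.

0.588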